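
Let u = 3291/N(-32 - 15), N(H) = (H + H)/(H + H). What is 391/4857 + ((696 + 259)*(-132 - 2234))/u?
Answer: -3657750143/5328129 ≈ -686.50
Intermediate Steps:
N(H) = 1 (N(H) = (2*H)/((2*H)) = (2*H)*(1/(2*H)) = 1)
u = 3291 (u = 3291/1 = 3291*1 = 3291)
391/4857 + ((696 + 259)*(-132 - 2234))/u = 391/4857 + ((696 + 259)*(-132 - 2234))/3291 = 391*(1/4857) + (955*(-2366))*(1/3291) = 391/4857 - 2259530*1/3291 = 391/4857 - 2259530/3291 = -3657750143/5328129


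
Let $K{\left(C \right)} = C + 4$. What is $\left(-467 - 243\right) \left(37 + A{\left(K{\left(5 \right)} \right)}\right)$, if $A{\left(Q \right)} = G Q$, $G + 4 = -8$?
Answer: $50410$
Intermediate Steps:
$G = -12$ ($G = -4 - 8 = -12$)
$K{\left(C \right)} = 4 + C$
$A{\left(Q \right)} = - 12 Q$
$\left(-467 - 243\right) \left(37 + A{\left(K{\left(5 \right)} \right)}\right) = \left(-467 - 243\right) \left(37 - 12 \left(4 + 5\right)\right) = - 710 \left(37 - 108\right) = \left(-710\right) \left(-71\right) = 50410$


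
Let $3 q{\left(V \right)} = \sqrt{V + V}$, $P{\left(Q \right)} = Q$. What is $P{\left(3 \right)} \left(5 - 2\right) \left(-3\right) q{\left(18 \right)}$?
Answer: $-54$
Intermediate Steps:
$q{\left(V \right)} = \frac{\sqrt{2} \sqrt{V}}{3}$ ($q{\left(V \right)} = \frac{\sqrt{V + V}}{3} = \frac{\sqrt{2 V}}{3} = \frac{\sqrt{2} \sqrt{V}}{3}$)
$P{\left(3 \right)} \left(5 - 2\right) \left(-3\right) q{\left(18 \right)} = 3 \left(5 - 2\right) \left(-3\right) \frac{\sqrt{2} \sqrt{18}}{3} = 3 \cdot 3 \left(-3\right) \frac{\sqrt{2} \cdot 3 \sqrt{2}}{3} = 3 \left(-9\right) 2 = \left(-27\right) 2 = -54$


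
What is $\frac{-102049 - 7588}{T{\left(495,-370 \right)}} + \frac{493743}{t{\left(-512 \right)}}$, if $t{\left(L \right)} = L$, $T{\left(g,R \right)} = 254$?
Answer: $- \frac{90772433}{65024} \approx -1396.0$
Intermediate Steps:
$\frac{-102049 - 7588}{T{\left(495,-370 \right)}} + \frac{493743}{t{\left(-512 \right)}} = \frac{-102049 - 7588}{254} + \frac{493743}{-512} = \left(-109637\right) \frac{1}{254} + 493743 \left(- \frac{1}{512}\right) = - \frac{109637}{254} - \frac{493743}{512} = - \frac{90772433}{65024}$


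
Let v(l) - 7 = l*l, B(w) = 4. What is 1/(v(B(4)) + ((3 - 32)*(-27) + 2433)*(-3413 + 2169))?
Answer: -1/4000681 ≈ -2.4996e-7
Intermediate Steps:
v(l) = 7 + l² (v(l) = 7 + l*l = 7 + l²)
1/(v(B(4)) + ((3 - 32)*(-27) + 2433)*(-3413 + 2169)) = 1/((7 + 4²) + ((3 - 32)*(-27) + 2433)*(-3413 + 2169)) = 1/((7 + 16) + (-29*(-27) + 2433)*(-1244)) = 1/(23 + (783 + 2433)*(-1244)) = 1/(23 + 3216*(-1244)) = 1/(23 - 4000704) = 1/(-4000681) = -1/4000681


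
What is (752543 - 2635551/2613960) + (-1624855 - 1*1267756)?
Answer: -621561642759/290440 ≈ -2.1401e+6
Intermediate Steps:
(752543 - 2635551/2613960) + (-1624855 - 1*1267756) = (752543 - 2635551*1/2613960) + (-1624855 - 1267756) = (752543 - 292839/290440) - 2892611 = 218568296081/290440 - 2892611 = -621561642759/290440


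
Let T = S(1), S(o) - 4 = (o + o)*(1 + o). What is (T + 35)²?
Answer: 1849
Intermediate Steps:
S(o) = 4 + 2*o*(1 + o) (S(o) = 4 + (o + o)*(1 + o) = 4 + (2*o)*(1 + o) = 4 + 2*o*(1 + o))
T = 8 (T = 4 + 2*1 + 2*1² = 4 + 2 + 2*1 = 4 + 2 + 2 = 8)
(T + 35)² = (8 + 35)² = 43² = 1849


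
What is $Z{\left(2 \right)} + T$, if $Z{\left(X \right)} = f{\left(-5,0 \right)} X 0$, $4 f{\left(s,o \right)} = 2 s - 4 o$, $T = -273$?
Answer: $-273$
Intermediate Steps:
$f{\left(s,o \right)} = \frac{s}{2} - o$ ($f{\left(s,o \right)} = \frac{2 s - 4 o}{4} = \frac{- 4 o + 2 s}{4} = \frac{s}{2} - o$)
$Z{\left(X \right)} = 0$ ($Z{\left(X \right)} = \left(\frac{1}{2} \left(-5\right) - 0\right) X 0 = \left(- \frac{5}{2} + 0\right) X 0 = - \frac{5 X}{2} \cdot 0 = 0$)
$Z{\left(2 \right)} + T = 0 - 273 = -273$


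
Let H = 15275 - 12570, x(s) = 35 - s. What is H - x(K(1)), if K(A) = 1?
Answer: 2671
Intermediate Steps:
H = 2705
H - x(K(1)) = 2705 - (35 - 1*1) = 2705 - (35 - 1) = 2705 - 1*34 = 2705 - 34 = 2671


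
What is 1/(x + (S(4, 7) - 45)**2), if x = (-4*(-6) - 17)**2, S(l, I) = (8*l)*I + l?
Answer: 1/33538 ≈ 2.9817e-5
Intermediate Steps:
S(l, I) = l + 8*I*l (S(l, I) = 8*I*l + l = l + 8*I*l)
x = 49 (x = (24 - 17)**2 = 7**2 = 49)
1/(x + (S(4, 7) - 45)**2) = 1/(49 + (4*(1 + 8*7) - 45)**2) = 1/(49 + (4*(1 + 56) - 45)**2) = 1/(49 + (4*57 - 45)**2) = 1/(49 + (228 - 45)**2) = 1/(49 + 183**2) = 1/(49 + 33489) = 1/33538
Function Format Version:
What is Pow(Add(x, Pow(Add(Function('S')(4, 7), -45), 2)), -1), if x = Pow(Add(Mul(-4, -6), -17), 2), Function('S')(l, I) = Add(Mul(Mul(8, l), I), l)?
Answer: Rational(1, 33538) ≈ 2.9817e-5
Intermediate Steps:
Function('S')(l, I) = Add(l, Mul(8, I, l)) (Function('S')(l, I) = Add(Mul(8, I, l), l) = Add(l, Mul(8, I, l)))
x = 49 (x = Pow(Add(24, -17), 2) = Pow(7, 2) = 49)
Pow(Add(x, Pow(Add(Function('S')(4, 7), -45), 2)), -1) = Pow(Add(49, Pow(Add(Mul(4, Add(1, Mul(8, 7))), -45), 2)), -1) = Pow(Add(49, Pow(Add(Mul(4, Add(1, 56)), -45), 2)), -1) = Pow(Add(49, Pow(Add(Mul(4, 57), -45), 2)), -1) = Pow(Add(49, Pow(Add(228, -45), 2)), -1) = Pow(Add(49, Pow(183, 2)), -1) = Pow(Add(49, 33489), -1) = Pow(33538, -1) = Rational(1, 33538)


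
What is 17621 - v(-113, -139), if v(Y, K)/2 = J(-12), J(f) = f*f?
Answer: 17333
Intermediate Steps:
J(f) = f²
v(Y, K) = 288 (v(Y, K) = 2*(-12)² = 2*144 = 288)
17621 - v(-113, -139) = 17621 - 1*288 = 17621 - 288 = 17333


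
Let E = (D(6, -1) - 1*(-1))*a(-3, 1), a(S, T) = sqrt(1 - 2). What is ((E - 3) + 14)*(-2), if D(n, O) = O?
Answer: -22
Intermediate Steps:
a(S, T) = I (a(S, T) = sqrt(-1) = I)
E = 0 (E = (-1 - 1*(-1))*I = (-1 + 1)*I = 0*I = 0)
((E - 3) + 14)*(-2) = ((0 - 3) + 14)*(-2) = (-3 + 14)*(-2) = 11*(-2) = -22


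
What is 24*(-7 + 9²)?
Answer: 1776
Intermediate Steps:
24*(-7 + 9²) = 24*(-7 + 81) = 24*74 = 1776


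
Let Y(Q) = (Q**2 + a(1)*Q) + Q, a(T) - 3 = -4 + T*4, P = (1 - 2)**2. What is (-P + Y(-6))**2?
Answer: 121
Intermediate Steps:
P = 1 (P = (-1)**2 = 1)
a(T) = -1 + 4*T (a(T) = 3 + (-4 + T*4) = 3 + (-4 + 4*T) = -1 + 4*T)
Y(Q) = Q**2 + 4*Q (Y(Q) = (Q**2 + (-1 + 4*1)*Q) + Q = (Q**2 + (-1 + 4)*Q) + Q = (Q**2 + 3*Q) + Q = Q**2 + 4*Q)
(-P + Y(-6))**2 = (-1*1 - 6*(4 - 6))**2 = (-1 - 6*(-2))**2 = (-1 + 12)**2 = 11**2 = 121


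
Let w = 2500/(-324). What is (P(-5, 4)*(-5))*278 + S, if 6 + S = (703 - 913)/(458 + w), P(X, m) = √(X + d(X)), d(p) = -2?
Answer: -235848/36473 - 1390*I*√7 ≈ -6.4664 - 3677.6*I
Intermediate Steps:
w = -625/81 (w = 2500*(-1/324) = -625/81 ≈ -7.7160)
P(X, m) = √(-2 + X) (P(X, m) = √(X - 2) = √(-2 + X))
S = -235848/36473 (S = -6 + (703 - 913)/(458 - 625/81) = -6 - 210/36473/81 = -6 - 210*81/36473 = -6 - 17010/36473 = -235848/36473 ≈ -6.4664)
(P(-5, 4)*(-5))*278 + S = (√(-2 - 5)*(-5))*278 - 235848/36473 = (√(-7)*(-5))*278 - 235848/36473 = ((I*√7)*(-5))*278 - 235848/36473 = -5*I*√7*278 - 235848/36473 = -1390*I*√7 - 235848/36473 = -235848/36473 - 1390*I*√7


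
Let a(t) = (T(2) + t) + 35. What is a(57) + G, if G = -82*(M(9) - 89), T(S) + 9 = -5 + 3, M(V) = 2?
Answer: 7215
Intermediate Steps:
T(S) = -11 (T(S) = -9 + (-5 + 3) = -9 - 2 = -11)
G = 7134 (G = -82*(2 - 89) = -82*(-87) = 7134)
a(t) = 24 + t (a(t) = (-11 + t) + 35 = 24 + t)
a(57) + G = (24 + 57) + 7134 = 81 + 7134 = 7215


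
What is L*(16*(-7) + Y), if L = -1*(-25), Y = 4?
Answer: -2700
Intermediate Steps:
L = 25
L*(16*(-7) + Y) = 25*(16*(-7) + 4) = 25*(-112 + 4) = 25*(-108) = -2700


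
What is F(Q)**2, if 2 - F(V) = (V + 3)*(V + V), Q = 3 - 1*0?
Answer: 1156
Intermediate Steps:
Q = 3 (Q = 3 + 0 = 3)
F(V) = 2 - 2*V*(3 + V) (F(V) = 2 - (V + 3)*(V + V) = 2 - (3 + V)*2*V = 2 - 2*V*(3 + V))
F(Q)**2 = (2 - 6*3 - 2*3**2)**2 = (2 - 18 - 2*9)**2 = (2 - 18 - 18)**2 = (-34)**2 = 1156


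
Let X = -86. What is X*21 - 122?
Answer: -1928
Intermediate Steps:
X*21 - 122 = -86*21 - 122 = -1806 - 122 = -1928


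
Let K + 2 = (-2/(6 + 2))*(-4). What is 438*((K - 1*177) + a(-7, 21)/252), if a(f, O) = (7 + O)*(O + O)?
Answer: -75920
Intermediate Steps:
a(f, O) = 2*O*(7 + O) (a(f, O) = (7 + O)*(2*O) = 2*O*(7 + O))
K = -1 (K = -2 + (-2/(6 + 2))*(-4) = -2 + (-2/8)*(-4) = -2 + ((⅛)*(-2))*(-4) = -2 - ¼*(-4) = -2 + 1 = -1)
438*((K - 1*177) + a(-7, 21)/252) = 438*((-1 - 1*177) + (2*21*(7 + 21))/252) = 438*((-1 - 177) + (2*21*28)*(1/252)) = 438*(-178 + 1176*(1/252)) = 438*(-178 + 14/3) = 438*(-520/3) = -75920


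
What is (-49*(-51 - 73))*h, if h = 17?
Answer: 103292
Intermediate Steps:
(-49*(-51 - 73))*h = -49*(-51 - 73)*17 = -49*(-124)*17 = 6076*17 = 103292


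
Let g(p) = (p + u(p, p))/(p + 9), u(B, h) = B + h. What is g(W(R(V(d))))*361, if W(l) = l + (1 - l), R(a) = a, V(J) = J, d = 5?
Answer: 1083/10 ≈ 108.30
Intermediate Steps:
W(l) = 1
g(p) = 3*p/(9 + p) (g(p) = (p + (p + p))/(p + 9) = (p + 2*p)/(9 + p) = (3*p)/(9 + p) = 3*p/(9 + p))
g(W(R(V(d))))*361 = (3*1/(9 + 1))*361 = (3*1/10)*361 = (3*1*(⅒))*361 = (3/10)*361 = 1083/10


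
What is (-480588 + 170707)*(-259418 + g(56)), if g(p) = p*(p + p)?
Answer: 78445135626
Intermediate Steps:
g(p) = 2*p² (g(p) = p*(2*p) = 2*p²)
(-480588 + 170707)*(-259418 + g(56)) = (-480588 + 170707)*(-259418 + 2*56²) = -309881*(-259418 + 2*3136) = -309881*(-259418 + 6272) = -309881*(-253146) = 78445135626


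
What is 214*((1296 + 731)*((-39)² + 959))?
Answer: 1075769440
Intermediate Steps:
214*((1296 + 731)*((-39)² + 959)) = 214*(2027*(1521 + 959)) = 214*(2027*2480) = 214*5026960 = 1075769440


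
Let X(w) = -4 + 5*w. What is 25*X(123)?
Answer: 15275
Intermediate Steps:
25*X(123) = 25*(-4 + 5*123) = 25*(-4 + 615) = 25*611 = 15275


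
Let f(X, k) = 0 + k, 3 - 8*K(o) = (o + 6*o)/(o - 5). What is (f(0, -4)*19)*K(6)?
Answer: 741/2 ≈ 370.50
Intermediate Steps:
K(o) = 3/8 - 7*o/(8*(-5 + o)) (K(o) = 3/8 - (o + 6*o)/(8*(o - 5)) = 3/8 - 7*o/(8*(-5 + o)))
f(X, k) = k
(f(0, -4)*19)*K(6) = (-4*19)*((-15 - 4*6)/(8*(-5 + 6))) = -19*(-15 - 24)/(2*1) = -19*(-39)/2 = -76*(-39/8) = 741/2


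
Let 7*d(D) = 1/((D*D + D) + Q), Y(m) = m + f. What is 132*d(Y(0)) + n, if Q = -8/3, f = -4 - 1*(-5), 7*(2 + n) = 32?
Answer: -180/7 ≈ -25.714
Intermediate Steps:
n = 18/7 (n = -2 + (1/7)*32 = -2 + 32/7 = 18/7 ≈ 2.5714)
f = 1 (f = -4 + 5 = 1)
Y(m) = 1 + m (Y(m) = m + 1 = 1 + m)
Q = -8/3 (Q = -8*1/3 = -8/3 ≈ -2.6667)
d(D) = 1/(7*(-8/3 + D + D**2)) (d(D) = 1/(7*((D*D + D) - 8/3)) = 1/(7*((D**2 + D) - 8/3)) = 1/(7*((D + D**2) - 8/3)) = 1/(7*(-8/3 + D + D**2)))
132*d(Y(0)) + n = 132*(3/(7*(-8 + 3*(1 + 0) + 3*(1 + 0)**2))) + 18/7 = 132*(3/(7*(-8 + 3*1 + 3*1**2))) + 18/7 = 132*(3/(7*(-8 + 3 + 3*1))) + 18/7 = 132*(3/(7*(-8 + 3 + 3))) + 18/7 = 132*((3/7)/(-2)) + 18/7 = 132*((3/7)*(-1/2)) + 18/7 = 132*(-3/14) + 18/7 = -198/7 + 18/7 = -180/7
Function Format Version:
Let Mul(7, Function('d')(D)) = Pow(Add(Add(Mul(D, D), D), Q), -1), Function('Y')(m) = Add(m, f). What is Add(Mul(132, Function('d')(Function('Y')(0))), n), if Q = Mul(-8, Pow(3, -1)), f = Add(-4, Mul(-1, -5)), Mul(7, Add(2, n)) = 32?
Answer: Rational(-180, 7) ≈ -25.714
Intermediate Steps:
n = Rational(18, 7) (n = Add(-2, Mul(Rational(1, 7), 32)) = Add(-2, Rational(32, 7)) = Rational(18, 7) ≈ 2.5714)
f = 1 (f = Add(-4, 5) = 1)
Function('Y')(m) = Add(1, m) (Function('Y')(m) = Add(m, 1) = Add(1, m))
Q = Rational(-8, 3) (Q = Mul(-8, Rational(1, 3)) = Rational(-8, 3) ≈ -2.6667)
Function('d')(D) = Mul(Rational(1, 7), Pow(Add(Rational(-8, 3), D, Pow(D, 2)), -1)) (Function('d')(D) = Mul(Rational(1, 7), Pow(Add(Add(Mul(D, D), D), Rational(-8, 3)), -1)) = Mul(Rational(1, 7), Pow(Add(Add(Pow(D, 2), D), Rational(-8, 3)), -1)) = Mul(Rational(1, 7), Pow(Add(Add(D, Pow(D, 2)), Rational(-8, 3)), -1)) = Mul(Rational(1, 7), Pow(Add(Rational(-8, 3), D, Pow(D, 2)), -1)))
Add(Mul(132, Function('d')(Function('Y')(0))), n) = Add(Mul(132, Mul(Rational(3, 7), Pow(Add(-8, Mul(3, Add(1, 0)), Mul(3, Pow(Add(1, 0), 2))), -1))), Rational(18, 7)) = Add(Mul(132, Mul(Rational(3, 7), Pow(Add(-8, Mul(3, 1), Mul(3, Pow(1, 2))), -1))), Rational(18, 7)) = Add(Mul(132, Mul(Rational(3, 7), Pow(Add(-8, 3, Mul(3, 1)), -1))), Rational(18, 7)) = Add(Mul(132, Mul(Rational(3, 7), Pow(Add(-8, 3, 3), -1))), Rational(18, 7)) = Add(Mul(132, Mul(Rational(3, 7), Pow(-2, -1))), Rational(18, 7)) = Add(Mul(132, Mul(Rational(3, 7), Rational(-1, 2))), Rational(18, 7)) = Add(Mul(132, Rational(-3, 14)), Rational(18, 7)) = Add(Rational(-198, 7), Rational(18, 7)) = Rational(-180, 7)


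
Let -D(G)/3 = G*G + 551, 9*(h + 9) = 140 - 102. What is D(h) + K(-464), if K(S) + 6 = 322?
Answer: -37948/27 ≈ -1405.5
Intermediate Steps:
K(S) = 316 (K(S) = -6 + 322 = 316)
h = -43/9 (h = -9 + (140 - 102)/9 = -9 + (⅑)*38 = -9 + 38/9 = -43/9 ≈ -4.7778)
D(G) = -1653 - 3*G² (D(G) = -3*(G*G + 551) = -3*(G² + 551) = -3*(551 + G²) = -1653 - 3*G²)
D(h) + K(-464) = (-1653 - 3*(-43/9)²) + 316 = (-1653 - 3*1849/81) + 316 = (-1653 - 1849/27) + 316 = -46480/27 + 316 = -37948/27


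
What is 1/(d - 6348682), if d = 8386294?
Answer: 1/2037612 ≈ 4.9077e-7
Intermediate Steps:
1/(d - 6348682) = 1/(8386294 - 6348682) = 1/2037612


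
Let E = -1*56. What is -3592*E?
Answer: 201152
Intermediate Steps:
E = -56
-3592*E = -3592*(-56) = 201152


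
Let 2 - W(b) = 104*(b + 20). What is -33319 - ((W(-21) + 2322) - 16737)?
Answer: -19010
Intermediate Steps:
W(b) = -2078 - 104*b (W(b) = 2 - 104*(b + 20) = 2 - 104*(20 + b) = 2 - (2080 + 104*b) = 2 + (-2080 - 104*b) = -2078 - 104*b)
-33319 - ((W(-21) + 2322) - 16737) = -33319 - (((-2078 - 104*(-21)) + 2322) - 16737) = -33319 - (((-2078 + 2184) + 2322) - 16737) = -33319 - ((106 + 2322) - 16737) = -33319 - (2428 - 16737) = -33319 - 1*(-14309) = -33319 + 14309 = -19010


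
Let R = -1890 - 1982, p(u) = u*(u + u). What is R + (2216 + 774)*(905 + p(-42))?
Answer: 13250798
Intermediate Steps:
p(u) = 2*u² (p(u) = u*(2*u) = 2*u²)
R = -3872
R + (2216 + 774)*(905 + p(-42)) = -3872 + (2216 + 774)*(905 + 2*(-42)²) = -3872 + 2990*(905 + 2*1764) = -3872 + 2990*(905 + 3528) = -3872 + 2990*4433 = -3872 + 13254670 = 13250798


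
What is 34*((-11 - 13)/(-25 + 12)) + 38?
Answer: 1310/13 ≈ 100.77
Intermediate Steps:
34*((-11 - 13)/(-25 + 12)) + 38 = 34*(-24/(-13)) + 38 = 34*(-24*(-1/13)) + 38 = 34*(24/13) + 38 = 816/13 + 38 = 1310/13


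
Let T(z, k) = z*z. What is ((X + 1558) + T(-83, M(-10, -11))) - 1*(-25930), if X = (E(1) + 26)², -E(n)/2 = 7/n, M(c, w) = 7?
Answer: 34521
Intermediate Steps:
E(n) = -14/n
T(z, k) = z²
X = 144 (X = (-14/1 + 26)² = (-14*1 + 26)² = (-14 + 26)² = 12² = 144)
((X + 1558) + T(-83, M(-10, -11))) - 1*(-25930) = ((144 + 1558) + (-83)²) - 1*(-25930) = (1702 + 6889) + 25930 = 8591 + 25930 = 34521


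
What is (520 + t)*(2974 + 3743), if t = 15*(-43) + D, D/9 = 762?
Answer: 45225561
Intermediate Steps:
D = 6858 (D = 9*762 = 6858)
t = 6213 (t = 15*(-43) + 6858 = -645 + 6858 = 6213)
(520 + t)*(2974 + 3743) = (520 + 6213)*(2974 + 3743) = 6733*6717 = 45225561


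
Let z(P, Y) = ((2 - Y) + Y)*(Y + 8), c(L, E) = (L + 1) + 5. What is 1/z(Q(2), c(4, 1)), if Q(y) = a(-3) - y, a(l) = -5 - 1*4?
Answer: 1/36 ≈ 0.027778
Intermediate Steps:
a(l) = -9 (a(l) = -5 - 4 = -9)
Q(y) = -9 - y
c(L, E) = 6 + L (c(L, E) = (1 + L) + 5 = 6 + L)
z(P, Y) = 16 + 2*Y (z(P, Y) = 2*(8 + Y) = 16 + 2*Y)
1/z(Q(2), c(4, 1)) = 1/(16 + 2*(6 + 4)) = 1/(16 + 2*10) = 1/(16 + 20) = 1/36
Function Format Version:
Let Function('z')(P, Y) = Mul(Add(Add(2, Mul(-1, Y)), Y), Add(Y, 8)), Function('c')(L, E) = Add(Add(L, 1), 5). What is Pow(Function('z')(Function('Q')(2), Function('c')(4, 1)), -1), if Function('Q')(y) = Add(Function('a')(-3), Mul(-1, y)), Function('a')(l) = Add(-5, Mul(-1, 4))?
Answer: Rational(1, 36) ≈ 0.027778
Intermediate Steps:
Function('a')(l) = -9 (Function('a')(l) = Add(-5, -4) = -9)
Function('Q')(y) = Add(-9, Mul(-1, y))
Function('c')(L, E) = Add(6, L) (Function('c')(L, E) = Add(Add(1, L), 5) = Add(6, L))
Function('z')(P, Y) = Add(16, Mul(2, Y)) (Function('z')(P, Y) = Mul(2, Add(8, Y)) = Add(16, Mul(2, Y)))
Pow(Function('z')(Function('Q')(2), Function('c')(4, 1)), -1) = Pow(Add(16, Mul(2, Add(6, 4))), -1) = Pow(Add(16, Mul(2, 10)), -1) = Pow(Add(16, 20), -1) = Pow(36, -1) = Rational(1, 36)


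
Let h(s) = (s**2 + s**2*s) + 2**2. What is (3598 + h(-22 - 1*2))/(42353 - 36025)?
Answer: -689/452 ≈ -1.5243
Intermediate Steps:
h(s) = 4 + s**2 + s**3 (h(s) = (s**2 + s**3) + 4 = 4 + s**2 + s**3)
(3598 + h(-22 - 1*2))/(42353 - 36025) = (3598 + (4 + (-22 - 1*2)**2 + (-22 - 1*2)**3))/(42353 - 36025) = (3598 + (4 + (-22 - 2)**2 + (-22 - 2)**3))/6328 = (3598 + (4 + (-24)**2 + (-24)**3))*(1/6328) = (3598 + (4 + 576 - 13824))*(1/6328) = (3598 - 13244)*(1/6328) = -9646*1/6328 = -689/452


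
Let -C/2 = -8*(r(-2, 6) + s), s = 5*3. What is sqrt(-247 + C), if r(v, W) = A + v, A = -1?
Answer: I*sqrt(55) ≈ 7.4162*I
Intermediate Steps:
r(v, W) = -1 + v
s = 15
C = 192 (C = -(-16)*((-1 - 2) + 15) = -(-16)*(-3 + 15) = -(-16)*12 = -2*(-96) = 192)
sqrt(-247 + C) = sqrt(-247 + 192) = sqrt(-55) = I*sqrt(55)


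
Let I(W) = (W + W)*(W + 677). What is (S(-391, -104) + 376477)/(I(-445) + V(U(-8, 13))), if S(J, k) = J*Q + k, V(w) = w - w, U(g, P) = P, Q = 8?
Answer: -74649/41296 ≈ -1.8077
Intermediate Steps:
I(W) = 2*W*(677 + W) (I(W) = (2*W)*(677 + W) = 2*W*(677 + W))
V(w) = 0
S(J, k) = k + 8*J (S(J, k) = J*8 + k = 8*J + k = k + 8*J)
(S(-391, -104) + 376477)/(I(-445) + V(U(-8, 13))) = ((-104 + 8*(-391)) + 376477)/(2*(-445)*(677 - 445) + 0) = ((-104 - 3128) + 376477)/(2*(-445)*232 + 0) = (-3232 + 376477)/(-206480 + 0) = 373245/(-206480) = 373245*(-1/206480) = -74649/41296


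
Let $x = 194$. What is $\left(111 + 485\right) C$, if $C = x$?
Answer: $115624$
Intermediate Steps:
$C = 194$
$\left(111 + 485\right) C = \left(111 + 485\right) 194 = 596 \cdot 194 = 115624$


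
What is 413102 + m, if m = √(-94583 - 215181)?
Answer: 413102 + 2*I*√77441 ≈ 4.131e+5 + 556.56*I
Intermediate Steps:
m = 2*I*√77441 (m = √(-309764) = 2*I*√77441 ≈ 556.56*I)
413102 + m = 413102 + 2*I*√77441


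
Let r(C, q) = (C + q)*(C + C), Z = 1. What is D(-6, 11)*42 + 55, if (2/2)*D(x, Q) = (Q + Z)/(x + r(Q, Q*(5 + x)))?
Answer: -29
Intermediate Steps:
r(C, q) = 2*C*(C + q) (r(C, q) = (C + q)*(2*C) = 2*C*(C + q))
D(x, Q) = (1 + Q)/(x + 2*Q*(Q + Q*(5 + x))) (D(x, Q) = (Q + 1)/(x + 2*Q*(Q + Q*(5 + x))) = (1 + Q)/(x + 2*Q*(Q + Q*(5 + x))))
D(-6, 11)*42 + 55 = ((1 + 11)/(-6 + 2*11**2*(6 - 6)))*42 + 55 = (12/(-6 + 2*121*0))*42 + 55 = (12/(-6 + 0))*42 + 55 = (12/(-6))*42 + 55 = -1/6*12*42 + 55 = -2*42 + 55 = -84 + 55 = -29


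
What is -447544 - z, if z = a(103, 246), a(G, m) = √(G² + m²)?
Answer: -447544 - 5*√2845 ≈ -4.4781e+5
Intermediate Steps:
z = 5*√2845 (z = √(103² + 246²) = √(10609 + 60516) = √71125 = 5*√2845 ≈ 266.69)
-447544 - z = -447544 - 5*√2845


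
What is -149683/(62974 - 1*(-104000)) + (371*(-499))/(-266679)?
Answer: -25225723/124729578 ≈ -0.20224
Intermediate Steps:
-149683/(62974 - 1*(-104000)) + (371*(-499))/(-266679) = -149683/(62974 + 104000) - 185129*(-1/266679) = -149683/166974 + 26447/38097 = -25225723/124729578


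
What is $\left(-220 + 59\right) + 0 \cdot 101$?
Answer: $-161$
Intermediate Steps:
$\left(-220 + 59\right) + 0 \cdot 101 = -161 + 0 = -161$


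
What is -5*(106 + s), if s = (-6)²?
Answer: -710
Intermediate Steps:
s = 36
-5*(106 + s) = -5*(106 + 36) = -5*142 = -710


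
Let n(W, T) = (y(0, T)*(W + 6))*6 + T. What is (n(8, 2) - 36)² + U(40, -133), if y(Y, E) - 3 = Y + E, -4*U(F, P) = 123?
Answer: 595861/4 ≈ 1.4897e+5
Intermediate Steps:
U(F, P) = -123/4 (U(F, P) = -¼*123 = -123/4)
y(Y, E) = 3 + E + Y (y(Y, E) = 3 + (Y + E) = 3 + (E + Y) = 3 + E + Y)
n(W, T) = T + 6*(3 + T)*(6 + W) (n(W, T) = ((3 + T + 0)*(W + 6))*6 + T = ((3 + T)*(6 + W))*6 + T = 6*(3 + T)*(6 + W) + T = T + 6*(3 + T)*(6 + W))
(n(8, 2) - 36)² + U(40, -133) = ((108 + 37*2 + 6*8*(3 + 2)) - 36)² - 123/4 = ((108 + 74 + 6*8*5) - 36)² - 123/4 = ((108 + 74 + 240) - 36)² - 123/4 = (422 - 36)² - 123/4 = 386² - 123/4 = 148996 - 123/4 = 595861/4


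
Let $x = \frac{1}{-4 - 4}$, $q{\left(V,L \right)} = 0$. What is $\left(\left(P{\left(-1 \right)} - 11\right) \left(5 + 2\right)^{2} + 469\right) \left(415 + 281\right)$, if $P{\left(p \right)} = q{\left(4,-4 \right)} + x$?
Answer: $-52983$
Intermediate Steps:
$x = - \frac{1}{8}$ ($x = \frac{1}{-8} = - \frac{1}{8} \approx -0.125$)
$P{\left(p \right)} = - \frac{1}{8}$ ($P{\left(p \right)} = 0 - \frac{1}{8} = - \frac{1}{8}$)
$\left(\left(P{\left(-1 \right)} - 11\right) \left(5 + 2\right)^{2} + 469\right) \left(415 + 281\right) = \left(\left(- \frac{1}{8} - 11\right) \left(5 + 2\right)^{2} + 469\right) \left(415 + 281\right) = \left(- \frac{89 \cdot 7^{2}}{8} + 469\right) 696 = \left(\left(- \frac{89}{8}\right) 49 + 469\right) 696 = \left(- \frac{4361}{8} + 469\right) 696 = \left(- \frac{609}{8}\right) 696 = -52983$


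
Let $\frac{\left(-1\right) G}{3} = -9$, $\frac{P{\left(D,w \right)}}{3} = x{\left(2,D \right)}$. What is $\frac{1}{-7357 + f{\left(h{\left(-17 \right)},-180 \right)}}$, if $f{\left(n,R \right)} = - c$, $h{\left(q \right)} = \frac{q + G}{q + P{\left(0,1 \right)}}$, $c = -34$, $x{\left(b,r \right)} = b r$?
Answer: $- \frac{1}{7323} \approx -0.00013656$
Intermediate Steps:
$P{\left(D,w \right)} = 6 D$ ($P{\left(D,w \right)} = 3 \cdot 2 D = 6 D$)
$G = 27$ ($G = \left(-3\right) \left(-9\right) = 27$)
$h{\left(q \right)} = \frac{27 + q}{q}$ ($h{\left(q \right)} = \frac{q + 27}{q + 6 \cdot 0} = \frac{27 + q}{q + 0} = \frac{27 + q}{q}$)
$f{\left(n,R \right)} = 34$ ($f{\left(n,R \right)} = \left(-1\right) \left(-34\right) = 34$)
$\frac{1}{-7357 + f{\left(h{\left(-17 \right)},-180 \right)}} = \frac{1}{-7357 + 34} = \frac{1}{-7323} = - \frac{1}{7323}$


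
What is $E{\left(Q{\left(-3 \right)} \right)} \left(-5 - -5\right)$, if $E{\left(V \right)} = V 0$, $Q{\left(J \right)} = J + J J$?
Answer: $0$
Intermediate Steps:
$Q{\left(J \right)} = J + J^{2}$
$E{\left(V \right)} = 0$
$E{\left(Q{\left(-3 \right)} \right)} \left(-5 - -5\right) = 0 \left(-5 - -5\right) = 0 \left(-5 + 5\right) = 0 \cdot 0 = 0$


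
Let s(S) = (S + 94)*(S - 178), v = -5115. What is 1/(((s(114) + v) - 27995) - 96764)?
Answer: -1/143186 ≈ -6.9839e-6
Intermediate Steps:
s(S) = (-178 + S)*(94 + S) (s(S) = (94 + S)*(-178 + S) = (-178 + S)*(94 + S))
1/(((s(114) + v) - 27995) - 96764) = 1/((((-16732 + 114**2 - 84*114) - 5115) - 27995) - 96764) = 1/((((-16732 + 12996 - 9576) - 5115) - 27995) - 96764) = 1/(((-13312 - 5115) - 27995) - 96764) = 1/((-18427 - 27995) - 96764) = 1/(-46422 - 96764) = 1/(-143186) = -1/143186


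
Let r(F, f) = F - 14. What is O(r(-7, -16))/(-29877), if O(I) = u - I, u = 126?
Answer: -49/9959 ≈ -0.0049202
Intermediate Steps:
r(F, f) = -14 + F
O(I) = 126 - I
O(r(-7, -16))/(-29877) = (126 - (-14 - 7))/(-29877) = (126 - 1*(-21))*(-1/29877) = (126 + 21)*(-1/29877) = 147*(-1/29877) = -49/9959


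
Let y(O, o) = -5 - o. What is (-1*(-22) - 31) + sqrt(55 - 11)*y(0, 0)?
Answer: -9 - 10*sqrt(11) ≈ -42.166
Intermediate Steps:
(-1*(-22) - 31) + sqrt(55 - 11)*y(0, 0) = (-1*(-22) - 31) + sqrt(55 - 11)*(-5 - 1*0) = (22 - 31) + sqrt(44)*(-5 + 0) = -9 + (2*sqrt(11))*(-5) = -9 - 10*sqrt(11)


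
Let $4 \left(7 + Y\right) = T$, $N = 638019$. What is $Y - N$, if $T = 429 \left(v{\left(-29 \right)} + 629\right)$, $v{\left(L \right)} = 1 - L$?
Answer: $- \frac{2269393}{4} \approx -5.6735 \cdot 10^{5}$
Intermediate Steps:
$T = 282711$ ($T = 429 \left(\left(1 - -29\right) + 629\right) = 429 \left(\left(1 + 29\right) + 629\right) = 429 \left(30 + 629\right) = 429 \cdot 659 = 282711$)
$Y = \frac{282683}{4}$ ($Y = -7 + \frac{1}{4} \cdot 282711 = -7 + \frac{282711}{4} = \frac{282683}{4} \approx 70671.0$)
$Y - N = \frac{282683}{4} - 638019 = - \frac{2269393}{4}$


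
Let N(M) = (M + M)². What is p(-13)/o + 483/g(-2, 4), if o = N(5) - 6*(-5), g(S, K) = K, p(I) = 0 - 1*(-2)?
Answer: 31399/260 ≈ 120.77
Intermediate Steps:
p(I) = 2 (p(I) = 0 + 2 = 2)
N(M) = 4*M² (N(M) = (2*M)² = 4*M²)
o = 130 (o = 4*5² - 6*(-5) = 4*25 + 30 = 100 + 30 = 130)
p(-13)/o + 483/g(-2, 4) = 2/130 + 483/4 = 2*(1/130) + 483*(¼) = 1/65 + 483/4 = 31399/260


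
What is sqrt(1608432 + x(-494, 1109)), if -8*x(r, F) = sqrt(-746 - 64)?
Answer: sqrt(25734912 - 18*I*sqrt(10))/4 ≈ 1268.2 - 0.0014026*I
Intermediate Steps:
x(r, F) = -9*I*sqrt(10)/8 (x(r, F) = -sqrt(-746 - 64)/8 = -9*I*sqrt(10)/8)
sqrt(1608432 + x(-494, 1109)) = sqrt(1608432 - 9*I*sqrt(10)/8)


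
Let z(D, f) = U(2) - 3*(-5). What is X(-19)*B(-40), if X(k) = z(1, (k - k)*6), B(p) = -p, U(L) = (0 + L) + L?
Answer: 760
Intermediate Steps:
U(L) = 2*L (U(L) = L + L = 2*L)
z(D, f) = 19 (z(D, f) = 2*2 - 3*(-5) = 4 + 15 = 19)
X(k) = 19
X(-19)*B(-40) = 19*(-1*(-40)) = 19*40 = 760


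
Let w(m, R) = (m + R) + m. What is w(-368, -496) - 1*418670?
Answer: -419902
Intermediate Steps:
w(m, R) = R + 2*m (w(m, R) = (R + m) + m = R + 2*m)
w(-368, -496) - 1*418670 = (-496 + 2*(-368)) - 1*418670 = (-496 - 736) - 418670 = -1232 - 418670 = -419902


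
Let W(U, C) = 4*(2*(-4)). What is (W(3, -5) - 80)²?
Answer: 12544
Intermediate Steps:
W(U, C) = -32 (W(U, C) = 4*(-8) = -32)
(W(3, -5) - 80)² = (-32 - 80)² = (-112)² = 12544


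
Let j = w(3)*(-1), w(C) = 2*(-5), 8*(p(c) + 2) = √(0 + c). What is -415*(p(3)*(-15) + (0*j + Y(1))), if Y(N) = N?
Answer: -12865 + 6225*√3/8 ≈ -11517.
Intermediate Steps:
p(c) = -2 + √c/8 (p(c) = -2 + √(0 + c)/8 = -2 + √c/8)
w(C) = -10
j = 10 (j = -10*(-1) = 10)
-415*(p(3)*(-15) + (0*j + Y(1))) = -415*((-2 + √3/8)*(-15) + (0*10 + 1)) = -415*((30 - 15*√3/8) + (0 + 1)) = -415*((30 - 15*√3/8) + 1) = -415*(31 - 15*√3/8) = -12865 + 6225*√3/8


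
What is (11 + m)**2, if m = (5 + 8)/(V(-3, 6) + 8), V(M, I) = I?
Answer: 27889/196 ≈ 142.29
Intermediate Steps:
m = 13/14 (m = (5 + 8)/(6 + 8) = 13/14 ≈ 0.92857)
(11 + m)**2 = (11 + 13/14)**2 = (167/14)**2 = 27889/196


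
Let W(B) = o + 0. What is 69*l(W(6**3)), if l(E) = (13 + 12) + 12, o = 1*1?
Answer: 2553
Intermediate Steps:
o = 1
W(B) = 1 (W(B) = 1 + 0 = 1)
l(E) = 37 (l(E) = 25 + 12 = 37)
69*l(W(6**3)) = 69*37 = 2553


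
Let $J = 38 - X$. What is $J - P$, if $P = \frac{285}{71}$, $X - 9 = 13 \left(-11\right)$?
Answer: $\frac{11927}{71} \approx 167.99$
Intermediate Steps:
$X = -134$ ($X = 9 + 13 \left(-11\right) = 9 - 143 = -134$)
$J = 172$ ($J = 38 - -134 = 38 + 134 = 172$)
$P = \frac{285}{71}$ ($P = 285 \cdot \frac{1}{71} = \frac{285}{71} \approx 4.0141$)
$J - P = 172 - \frac{285}{71} = \frac{11927}{71}$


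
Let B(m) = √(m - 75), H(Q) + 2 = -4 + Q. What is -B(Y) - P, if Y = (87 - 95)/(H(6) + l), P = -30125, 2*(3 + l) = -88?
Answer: 30125 - I*√165299/47 ≈ 30125.0 - 8.6504*I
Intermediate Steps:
l = -47 (l = -3 + (½)*(-88) = -3 - 44 = -47)
H(Q) = -6 + Q (H(Q) = -2 + (-4 + Q) = -6 + Q)
Y = 8/47 (Y = (87 - 95)/((-6 + 6) - 47) = -8/(0 - 47) = -8/(-47) = -8*(-1/47) = 8/47 ≈ 0.17021)
B(m) = √(-75 + m)
-B(Y) - P = -√(-75 + 8/47) - 1*(-30125) = -√(-3517/47) + 30125 = -I*√165299/47 + 30125 = 30125 - I*√165299/47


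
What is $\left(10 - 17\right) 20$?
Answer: $-140$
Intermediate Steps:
$\left(10 - 17\right) 20 = \left(-7\right) 20 = -140$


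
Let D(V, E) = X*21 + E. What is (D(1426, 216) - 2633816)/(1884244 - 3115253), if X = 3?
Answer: 2633537/1231009 ≈ 2.1393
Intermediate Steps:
D(V, E) = 63 + E (D(V, E) = 3*21 + E = 63 + E)
(D(1426, 216) - 2633816)/(1884244 - 3115253) = ((63 + 216) - 2633816)/(1884244 - 3115253) = (279 - 2633816)/(-1231009) = -2633537*(-1/1231009) = 2633537/1231009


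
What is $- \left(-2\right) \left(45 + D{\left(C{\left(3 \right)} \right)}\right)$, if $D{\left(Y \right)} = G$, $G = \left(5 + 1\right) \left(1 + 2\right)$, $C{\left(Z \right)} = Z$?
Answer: $126$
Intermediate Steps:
$G = 18$ ($G = 6 \cdot 3 = 18$)
$D{\left(Y \right)} = 18$
$- \left(-2\right) \left(45 + D{\left(C{\left(3 \right)} \right)}\right) = - \left(-2\right) \left(45 + 18\right) = - \left(-2\right) 63 = \left(-1\right) \left(-126\right) = 126$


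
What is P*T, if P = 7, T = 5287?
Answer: 37009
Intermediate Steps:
P*T = 7*5287 = 37009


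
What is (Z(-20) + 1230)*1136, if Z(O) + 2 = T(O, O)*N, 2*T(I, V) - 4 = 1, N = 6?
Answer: 1412048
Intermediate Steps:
T(I, V) = 5/2 (T(I, V) = 2 + (½)*1 = 2 + ½ = 5/2)
Z(O) = 13 (Z(O) = -2 + (5/2)*6 = -2 + 15 = 13)
(Z(-20) + 1230)*1136 = (13 + 1230)*1136 = 1243*1136 = 1412048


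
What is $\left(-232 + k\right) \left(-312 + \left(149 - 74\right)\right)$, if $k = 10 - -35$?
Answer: $44319$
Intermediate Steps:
$k = 45$ ($k = 10 + 35 = 45$)
$\left(-232 + k\right) \left(-312 + \left(149 - 74\right)\right) = \left(-232 + 45\right) \left(-312 + \left(149 - 74\right)\right) = - 187 \left(-312 + 75\right) = \left(-187\right) \left(-237\right) = 44319$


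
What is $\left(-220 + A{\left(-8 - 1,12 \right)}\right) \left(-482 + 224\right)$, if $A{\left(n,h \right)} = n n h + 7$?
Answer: $-195822$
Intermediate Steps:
$A{\left(n,h \right)} = 7 + h n^{2}$ ($A{\left(n,h \right)} = n^{2} h + 7 = h n^{2} + 7 = 7 + h n^{2}$)
$\left(-220 + A{\left(-8 - 1,12 \right)}\right) \left(-482 + 224\right) = \left(-220 + \left(7 + 12 \left(-8 - 1\right)^{2}\right)\right) \left(-482 + 224\right) = \left(-220 + \left(7 + 12 \left(-8 - 1\right)^{2}\right)\right) \left(-258\right) = \left(-220 + \left(7 + 12 \left(-9\right)^{2}\right)\right) \left(-258\right) = \left(-220 + \left(7 + 12 \cdot 81\right)\right) \left(-258\right) = \left(-220 + \left(7 + 972\right)\right) \left(-258\right) = \left(-220 + 979\right) \left(-258\right) = 759 \left(-258\right) = -195822$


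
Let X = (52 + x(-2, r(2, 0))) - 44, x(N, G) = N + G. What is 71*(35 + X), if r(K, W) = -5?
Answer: 2556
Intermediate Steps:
x(N, G) = G + N
X = 1 (X = (52 + (-5 - 2)) - 44 = (52 - 7) - 44 = 45 - 44 = 1)
71*(35 + X) = 71*(35 + 1) = 71*36 = 2556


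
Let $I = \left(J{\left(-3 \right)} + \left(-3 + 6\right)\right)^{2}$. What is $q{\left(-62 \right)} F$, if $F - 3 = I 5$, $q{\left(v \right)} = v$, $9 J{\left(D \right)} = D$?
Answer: $- \frac{21514}{9} \approx -2390.4$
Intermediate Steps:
$J{\left(D \right)} = \frac{D}{9}$
$I = \frac{64}{9}$ ($I = \left(\frac{1}{9} \left(-3\right) + \left(-3 + 6\right)\right)^{2} = \left(- \frac{1}{3} + 3\right)^{2} = \left(\frac{8}{3}\right)^{2} = \frac{64}{9} \approx 7.1111$)
$F = \frac{347}{9}$ ($F = 3 + \frac{64}{9} \cdot 5 = 3 + \frac{320}{9} = \frac{347}{9} \approx 38.556$)
$q{\left(-62 \right)} F = \left(-62\right) \frac{347}{9} = - \frac{21514}{9}$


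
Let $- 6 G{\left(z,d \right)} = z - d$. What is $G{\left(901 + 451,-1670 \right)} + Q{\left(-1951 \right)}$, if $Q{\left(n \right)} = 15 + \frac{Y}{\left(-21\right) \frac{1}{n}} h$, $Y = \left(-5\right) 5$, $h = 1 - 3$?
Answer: $\frac{29096}{7} \approx 4156.6$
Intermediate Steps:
$h = -2$ ($h = 1 - 3 = -2$)
$Y = -25$
$G{\left(z,d \right)} = - \frac{z}{6} + \frac{d}{6}$ ($G{\left(z,d \right)} = - \frac{z - d}{6} = - \frac{z}{6} + \frac{d}{6}$)
$Q{\left(n \right)} = 15 - \frac{50 n}{21}$ ($Q{\left(n \right)} = 15 + - \frac{25}{\left(-21\right) \frac{1}{n}} \left(-2\right) = 15 + - 25 \left(- \frac{n}{21}\right) \left(-2\right) = 15 + \frac{25 n}{21} \left(-2\right) = 15 - \frac{50 n}{21}$)
$G{\left(901 + 451,-1670 \right)} + Q{\left(-1951 \right)} = \left(- \frac{901 + 451}{6} + \frac{1}{6} \left(-1670\right)\right) + \left(15 - - \frac{97550}{21}\right) = \left(\left(- \frac{1}{6}\right) 1352 - \frac{835}{3}\right) + \left(15 + \frac{97550}{21}\right) = \left(- \frac{676}{3} - \frac{835}{3}\right) + \frac{97865}{21} = - \frac{1511}{3} + \frac{97865}{21} = \frac{29096}{7}$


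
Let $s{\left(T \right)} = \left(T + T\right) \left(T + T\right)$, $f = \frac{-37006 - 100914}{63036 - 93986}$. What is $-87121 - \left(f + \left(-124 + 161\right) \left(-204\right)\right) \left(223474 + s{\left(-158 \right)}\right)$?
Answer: $\frac{1509720504589}{619} \approx 2.439 \cdot 10^{9}$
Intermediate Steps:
$f = \frac{13792}{3095}$ ($f = - \frac{137920}{-30950} = \left(-137920\right) \left(- \frac{1}{30950}\right) = \frac{13792}{3095} \approx 4.4562$)
$s{\left(T \right)} = 4 T^{2}$ ($s{\left(T \right)} = 2 T 2 T = 4 T^{2}$)
$-87121 - \left(f + \left(-124 + 161\right) \left(-204\right)\right) \left(223474 + s{\left(-158 \right)}\right) = -87121 - \left(\frac{13792}{3095} + \left(-124 + 161\right) \left(-204\right)\right) \left(223474 + 4 \left(-158\right)^{2}\right) = -87121 - \left(\frac{13792}{3095} + 37 \left(-204\right)\right) \left(223474 + 4 \cdot 24964\right) = -87121 - \left(\frac{13792}{3095} - 7548\right) \left(223474 + 99856\right) = -87121 - \left(- \frac{23347268}{3095}\right) 323330 = -87121 - - \frac{1509774432488}{619} = -87121 + \frac{1509774432488}{619} = \frac{1509720504589}{619}$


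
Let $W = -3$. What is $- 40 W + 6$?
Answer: $126$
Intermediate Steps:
$- 40 W + 6 = \left(-40\right) \left(-3\right) + 6 = 120 + 6 = 126$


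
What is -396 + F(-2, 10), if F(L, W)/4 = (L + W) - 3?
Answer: -376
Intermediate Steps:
F(L, W) = -12 + 4*L + 4*W (F(L, W) = 4*((L + W) - 3) = 4*(-3 + L + W) = -12 + 4*L + 4*W)
-396 + F(-2, 10) = -396 + (-12 + 4*(-2) + 4*10) = -33*12 + (-12 - 8 + 40) = -396 + 20 = -376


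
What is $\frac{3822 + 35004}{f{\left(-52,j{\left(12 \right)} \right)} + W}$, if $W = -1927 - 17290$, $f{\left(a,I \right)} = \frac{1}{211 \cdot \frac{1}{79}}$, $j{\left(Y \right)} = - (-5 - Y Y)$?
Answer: $- \frac{4096143}{2027354} \approx -2.0204$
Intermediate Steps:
$j{\left(Y \right)} = 5 + Y^{2}$ ($j{\left(Y \right)} = - (-5 - Y^{2}) = 5 + Y^{2}$)
$f{\left(a,I \right)} = \frac{79}{211}$ ($f{\left(a,I \right)} = \frac{1}{211 \cdot \frac{1}{79}} = \frac{1}{\frac{211}{79}} = \frac{79}{211}$)
$W = -19217$
$\frac{3822 + 35004}{f{\left(-52,j{\left(12 \right)} \right)} + W} = \frac{3822 + 35004}{\frac{79}{211} - 19217} = \frac{38826}{- \frac{4054708}{211}} = 38826 \left(- \frac{211}{4054708}\right) = - \frac{4096143}{2027354}$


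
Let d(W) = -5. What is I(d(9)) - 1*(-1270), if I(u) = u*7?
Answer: 1235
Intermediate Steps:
I(u) = 7*u
I(d(9)) - 1*(-1270) = 7*(-5) - 1*(-1270) = -35 + 1270 = 1235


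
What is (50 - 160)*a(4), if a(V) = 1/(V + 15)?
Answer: -110/19 ≈ -5.7895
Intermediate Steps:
a(V) = 1/(15 + V)
(50 - 160)*a(4) = (50 - 160)/(15 + 4) = -110/19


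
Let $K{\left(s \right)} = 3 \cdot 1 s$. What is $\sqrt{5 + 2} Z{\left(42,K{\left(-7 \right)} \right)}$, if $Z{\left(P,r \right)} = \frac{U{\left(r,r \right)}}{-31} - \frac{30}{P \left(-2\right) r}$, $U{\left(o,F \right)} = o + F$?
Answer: $\frac{12193 \sqrt{7}}{9114} \approx 3.5396$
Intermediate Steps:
$U{\left(o,F \right)} = F + o$
$K{\left(s \right)} = 3 s$
$Z{\left(P,r \right)} = - \frac{2 r}{31} + \frac{15}{P r}$ ($Z{\left(P,r \right)} = \frac{r + r}{-31} - \frac{30}{P \left(-2\right) r} = 2 r \left(- \frac{1}{31}\right) - \frac{30}{- 2 P r} = - \frac{2 r}{31} - \frac{30}{\left(-2\right) P r} = - \frac{2 r}{31} - 30 \left(- \frac{1}{2 P r}\right) = - \frac{2 r}{31} + \frac{15}{P r}$)
$\sqrt{5 + 2} Z{\left(42,K{\left(-7 \right)} \right)} = \sqrt{5 + 2} \left(- \frac{2 \cdot 3 \left(-7\right)}{31} + \frac{15}{42 \cdot 3 \left(-7\right)}\right) = \sqrt{7} \left(\left(- \frac{2}{31}\right) \left(-21\right) + 15 \cdot \frac{1}{42} \frac{1}{-21}\right) = \sqrt{7} \left(\frac{42}{31} + 15 \cdot \frac{1}{42} \left(- \frac{1}{21}\right)\right) = \sqrt{7} \left(\frac{42}{31} - \frac{5}{294}\right) = \sqrt{7} \cdot \frac{12193}{9114} = \frac{12193 \sqrt{7}}{9114}$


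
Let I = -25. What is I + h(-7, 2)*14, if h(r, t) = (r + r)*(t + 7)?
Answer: -1789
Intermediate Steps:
h(r, t) = 2*r*(7 + t) (h(r, t) = (2*r)*(7 + t) = 2*r*(7 + t))
I + h(-7, 2)*14 = -25 + (2*(-7)*(7 + 2))*14 = -25 + (2*(-7)*9)*14 = -25 - 126*14 = -25 - 1764 = -1789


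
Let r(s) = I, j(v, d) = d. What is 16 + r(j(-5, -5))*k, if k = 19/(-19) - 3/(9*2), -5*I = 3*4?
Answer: 94/5 ≈ 18.800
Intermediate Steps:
I = -12/5 (I = -3*4/5 = -1/5*12 = -12/5 ≈ -2.4000)
k = -7/6 (k = 19*(-1/19) - 3/18 = -1 - 3*1/18 = -1 - 1/6 = -7/6 ≈ -1.1667)
r(s) = -12/5
16 + r(j(-5, -5))*k = 16 - 12/5*(-7/6) = 16 + 14/5 = 94/5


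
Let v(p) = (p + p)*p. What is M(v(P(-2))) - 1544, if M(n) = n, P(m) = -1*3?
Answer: -1526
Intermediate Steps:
P(m) = -3
v(p) = 2*p**2 (v(p) = (2*p)*p = 2*p**2)
M(v(P(-2))) - 1544 = 2*(-3)**2 - 1544 = 2*9 - 1544 = 18 - 1544 = -1526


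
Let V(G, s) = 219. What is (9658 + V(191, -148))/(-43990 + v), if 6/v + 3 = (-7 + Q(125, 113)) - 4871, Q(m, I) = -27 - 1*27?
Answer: -16247665/72363552 ≈ -0.22453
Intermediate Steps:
Q(m, I) = -54 (Q(m, I) = -27 - 27 = -54)
v = -2/1645 (v = 6/(-3 + ((-7 - 54) - 4871)) = 6/(-3 + (-61 - 4871)) = 6/(-3 - 4932) = 6/(-4935) = 6*(-1/4935) = -2/1645 ≈ -0.0012158)
(9658 + V(191, -148))/(-43990 + v) = (9658 + 219)/(-43990 - 2/1645) = 9877/(-72363552/1645) = 9877*(-1645/72363552) = -16247665/72363552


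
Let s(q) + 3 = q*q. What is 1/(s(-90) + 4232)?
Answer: 1/12329 ≈ 8.1110e-5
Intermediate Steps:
s(q) = -3 + q² (s(q) = -3 + q*q = -3 + q²)
1/(s(-90) + 4232) = 1/((-3 + (-90)²) + 4232) = 1/((-3 + 8100) + 4232) = 1/(8097 + 4232) = 1/12329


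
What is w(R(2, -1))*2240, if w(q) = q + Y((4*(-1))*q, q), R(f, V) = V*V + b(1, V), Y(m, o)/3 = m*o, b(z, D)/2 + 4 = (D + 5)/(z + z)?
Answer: -248640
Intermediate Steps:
b(z, D) = -8 + (5 + D)/z (b(z, D) = -8 + 2*((D + 5)/(z + z)) = -8 + 2*((5 + D)/((2*z))) = -8 + 2*((5 + D)*(1/(2*z))) = -8 + 2*((5 + D)/(2*z)) = -8 + (5 + D)/z)
Y(m, o) = 3*m*o (Y(m, o) = 3*(m*o) = 3*m*o)
R(f, V) = -3 + V + V² (R(f, V) = V*V + (5 + V - 8*1)/1 = V² + 1*(5 + V - 8) = V² + 1*(-3 + V) = V² + (-3 + V) = -3 + V + V²)
w(q) = q - 12*q² (w(q) = q + 3*((4*(-1))*q)*q = q + 3*(-4*q)*q = q - 12*q²)
w(R(2, -1))*2240 = ((-3 - 1 + (-1)²)*(1 - 12*(-3 - 1 + (-1)²)))*2240 = ((-3 - 1 + 1)*(1 - 12*(-3 - 1 + 1)))*2240 = -3*(1 - 12*(-3))*2240 = -3*(1 + 36)*2240 = -3*37*2240 = -111*2240 = -248640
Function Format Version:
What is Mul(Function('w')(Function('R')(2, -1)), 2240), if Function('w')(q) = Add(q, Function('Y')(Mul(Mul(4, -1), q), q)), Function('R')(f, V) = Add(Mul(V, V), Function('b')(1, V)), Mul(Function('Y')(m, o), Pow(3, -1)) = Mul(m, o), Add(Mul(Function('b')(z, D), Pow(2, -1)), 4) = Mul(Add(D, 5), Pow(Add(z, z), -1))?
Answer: -248640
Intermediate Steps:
Function('b')(z, D) = Add(-8, Mul(Pow(z, -1), Add(5, D))) (Function('b')(z, D) = Add(-8, Mul(2, Mul(Add(D, 5), Pow(Add(z, z), -1)))) = Add(-8, Mul(2, Mul(Add(5, D), Pow(Mul(2, z), -1)))) = Add(-8, Mul(2, Mul(Add(5, D), Mul(Rational(1, 2), Pow(z, -1))))) = Add(-8, Mul(2, Mul(Rational(1, 2), Pow(z, -1), Add(5, D)))) = Add(-8, Mul(Pow(z, -1), Add(5, D))))
Function('Y')(m, o) = Mul(3, m, o) (Function('Y')(m, o) = Mul(3, Mul(m, o)) = Mul(3, m, o))
Function('R')(f, V) = Add(-3, V, Pow(V, 2)) (Function('R')(f, V) = Add(Mul(V, V), Mul(Pow(1, -1), Add(5, V, Mul(-8, 1)))) = Add(Pow(V, 2), Mul(1, Add(5, V, -8))) = Add(Pow(V, 2), Mul(1, Add(-3, V))) = Add(Pow(V, 2), Add(-3, V)) = Add(-3, V, Pow(V, 2)))
Function('w')(q) = Add(q, Mul(-12, Pow(q, 2))) (Function('w')(q) = Add(q, Mul(3, Mul(Mul(4, -1), q), q)) = Add(q, Mul(3, Mul(-4, q), q)) = Add(q, Mul(-12, Pow(q, 2))))
Mul(Function('w')(Function('R')(2, -1)), 2240) = Mul(Mul(Add(-3, -1, Pow(-1, 2)), Add(1, Mul(-12, Add(-3, -1, Pow(-1, 2))))), 2240) = Mul(Mul(Add(-3, -1, 1), Add(1, Mul(-12, Add(-3, -1, 1)))), 2240) = Mul(Mul(-3, Add(1, Mul(-12, -3))), 2240) = Mul(Mul(-3, Add(1, 36)), 2240) = Mul(Mul(-3, 37), 2240) = Mul(-111, 2240) = -248640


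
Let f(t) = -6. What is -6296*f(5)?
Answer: 37776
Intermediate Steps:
-6296*f(5) = -6296*(-6) = 37776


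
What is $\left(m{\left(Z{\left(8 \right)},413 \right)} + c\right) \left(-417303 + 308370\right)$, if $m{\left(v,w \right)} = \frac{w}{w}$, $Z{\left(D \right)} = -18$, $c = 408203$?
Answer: $-44466886332$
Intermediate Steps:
$m{\left(v,w \right)} = 1$
$\left(m{\left(Z{\left(8 \right)},413 \right)} + c\right) \left(-417303 + 308370\right) = \left(1 + 408203\right) \left(-417303 + 308370\right) = 408204 \left(-108933\right) = -44466886332$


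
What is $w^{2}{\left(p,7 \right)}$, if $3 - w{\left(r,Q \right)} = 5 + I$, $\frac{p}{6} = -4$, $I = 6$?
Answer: $64$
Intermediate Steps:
$p = -24$ ($p = 6 \left(-4\right) = -24$)
$w{\left(r,Q \right)} = -8$ ($w{\left(r,Q \right)} = 3 - \left(5 + 6\right) = 3 - 11 = -8$)
$w^{2}{\left(p,7 \right)} = \left(-8\right)^{2} = 64$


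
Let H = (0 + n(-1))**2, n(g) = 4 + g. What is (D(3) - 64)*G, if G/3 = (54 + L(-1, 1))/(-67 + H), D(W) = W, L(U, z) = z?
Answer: 10065/58 ≈ 173.53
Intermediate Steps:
H = 9 (H = (0 + (4 - 1))**2 = (0 + 3)**2 = 3**2 = 9)
G = -165/58 (G = 3*((54 + 1)/(-67 + 9)) = 3*(55/(-58)) = 3*(55*(-1/58)) = 3*(-55/58) = -165/58 ≈ -2.8448)
(D(3) - 64)*G = (3 - 64)*(-165/58) = -61*(-165/58) = 10065/58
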